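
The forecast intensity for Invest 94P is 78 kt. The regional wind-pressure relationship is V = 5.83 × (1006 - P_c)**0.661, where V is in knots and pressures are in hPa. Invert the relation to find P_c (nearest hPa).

955 hPa

ΔP = (V / 5.83)^(1/0.661) = (78/5.83)^1.513.
78/5.83 = 13.379; 13.379^1.513 ≈ 50.60 hPa.
P_c = 1006 − 50.60 = 955.40 ≈ 955 hPa.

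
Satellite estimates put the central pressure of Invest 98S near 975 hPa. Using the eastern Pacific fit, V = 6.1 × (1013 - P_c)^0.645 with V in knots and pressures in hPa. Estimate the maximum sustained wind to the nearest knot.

ΔP = 1013 − 975 = 38 hPa.
38^0.645 ≈ 10.446.
V ≈ 6.1 × 10.446 ≈ 63.7 kt.

64 kt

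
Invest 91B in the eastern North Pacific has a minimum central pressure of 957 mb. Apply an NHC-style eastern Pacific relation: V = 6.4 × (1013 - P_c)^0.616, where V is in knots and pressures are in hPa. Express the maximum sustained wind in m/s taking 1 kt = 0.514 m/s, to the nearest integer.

39 m/s

ΔP = 1013 − 957 = 56 mb.
V ≈ 6.4 × 56^0.616 = 6.4 × 11.937 ≈ 76.395 kt.
76.395 × 0.514 ≈ 39.27 m/s → 39 m/s.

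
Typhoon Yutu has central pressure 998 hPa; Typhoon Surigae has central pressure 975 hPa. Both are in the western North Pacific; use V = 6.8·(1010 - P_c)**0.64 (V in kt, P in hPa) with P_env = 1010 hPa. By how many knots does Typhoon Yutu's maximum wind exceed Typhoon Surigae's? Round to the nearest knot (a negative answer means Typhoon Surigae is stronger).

Typhoon Yutu: ΔP = 12; V ≈ 6.8 × 12^0.64 ≈ 33.36 kt.
Typhoon Surigae: ΔP = 35; V ≈ 6.8 × 35^0.64 ≈ 66.18 kt.
Difference ≈ 33.36 − 66.18 = -32.82 → -33 kt.

-33 kt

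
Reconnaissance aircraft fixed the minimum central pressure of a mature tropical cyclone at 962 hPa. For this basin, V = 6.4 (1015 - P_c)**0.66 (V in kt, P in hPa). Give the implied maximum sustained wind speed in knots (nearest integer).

ΔP = 1015 − 962 = 53 hPa.
53^0.66 ≈ 13.741.
V ≈ 6.4 × 13.741 ≈ 87.9 kt.

88 kt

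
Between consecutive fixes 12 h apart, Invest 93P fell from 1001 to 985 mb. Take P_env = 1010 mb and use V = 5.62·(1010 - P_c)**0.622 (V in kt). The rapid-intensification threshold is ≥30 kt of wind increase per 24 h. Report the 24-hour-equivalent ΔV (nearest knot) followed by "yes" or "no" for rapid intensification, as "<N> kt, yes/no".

V₁: ΔP = 9, V ≈ 5.62 × 9^0.622 ≈ 22.04 kt.
V₂: ΔP = 25, V ≈ 5.62 × 25^0.622 ≈ 41.62 kt.
ΔV over 12 h = 19.58 kt → 24 h equivalent = 19.58 × 24/12 ≈ 39.16 kt.
39 kt ≥ 30 kt ⇒ rapid intensification.

39 kt, yes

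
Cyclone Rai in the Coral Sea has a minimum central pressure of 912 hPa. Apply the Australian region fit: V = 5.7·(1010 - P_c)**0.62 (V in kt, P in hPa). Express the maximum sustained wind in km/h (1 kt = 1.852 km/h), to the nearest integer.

181 km/h

ΔP = 1010 − 912 = 98 hPa.
V ≈ 5.7 × 98^0.62 = 5.7 × 17.162 ≈ 97.822 kt.
97.822 × 1.852 ≈ 181.17 km/h → 181 km/h.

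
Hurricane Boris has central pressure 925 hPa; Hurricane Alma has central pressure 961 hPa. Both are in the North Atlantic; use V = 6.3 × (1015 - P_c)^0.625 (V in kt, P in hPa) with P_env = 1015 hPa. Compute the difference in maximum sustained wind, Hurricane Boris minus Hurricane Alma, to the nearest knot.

Hurricane Boris: ΔP = 90; V ≈ 6.3 × 90^0.625 ≈ 104.89 kt.
Hurricane Alma: ΔP = 54; V ≈ 6.3 × 54^0.625 ≈ 76.22 kt.
Difference ≈ 104.89 − 76.22 = 28.67 → 29 kt.

29 kt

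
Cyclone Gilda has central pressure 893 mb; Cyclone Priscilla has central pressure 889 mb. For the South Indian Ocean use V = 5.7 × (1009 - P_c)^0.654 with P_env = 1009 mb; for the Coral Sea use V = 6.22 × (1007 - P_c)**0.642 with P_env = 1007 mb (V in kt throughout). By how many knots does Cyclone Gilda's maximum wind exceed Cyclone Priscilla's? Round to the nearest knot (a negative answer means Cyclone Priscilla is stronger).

-5 kt

Cyclone Gilda: ΔP = 116; V ≈ 5.7 × 116^0.654 ≈ 127.65 kt.
Cyclone Priscilla: ΔP = 118; V ≈ 6.22 × 118^0.642 ≈ 133.03 kt.
Difference ≈ 127.65 − 133.03 = -5.38 → -5 kt.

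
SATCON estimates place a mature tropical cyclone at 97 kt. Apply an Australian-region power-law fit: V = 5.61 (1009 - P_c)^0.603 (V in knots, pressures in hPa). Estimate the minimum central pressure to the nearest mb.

896 mb

ΔP = (V / 5.61)^(1/0.603) = (97/5.61)^1.658.
97/5.61 = 17.291; 17.291^1.658 ≈ 112.91 mb.
P_c = 1009 − 112.91 = 896.09 ≈ 896 mb.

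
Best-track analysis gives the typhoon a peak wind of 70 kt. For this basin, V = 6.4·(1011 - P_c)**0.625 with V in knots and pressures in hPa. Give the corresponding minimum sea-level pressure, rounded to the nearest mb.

ΔP = (V / 6.4)^(1/0.625) = (70/6.4)^1.600.
70/6.4 = 10.938; 10.938^1.600 ≈ 45.95 mb.
P_c = 1011 − 45.95 = 965.05 ≈ 965 mb.

965 mb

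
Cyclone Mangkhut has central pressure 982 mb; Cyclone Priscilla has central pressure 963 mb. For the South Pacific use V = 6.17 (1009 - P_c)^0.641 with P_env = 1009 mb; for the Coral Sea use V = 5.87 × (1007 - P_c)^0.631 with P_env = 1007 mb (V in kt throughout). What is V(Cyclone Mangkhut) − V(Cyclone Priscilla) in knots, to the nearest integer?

-13 kt

Cyclone Mangkhut: ΔP = 27; V ≈ 6.17 × 27^0.641 ≈ 51.03 kt.
Cyclone Priscilla: ΔP = 44; V ≈ 5.87 × 44^0.631 ≈ 63.92 kt.
Difference ≈ 51.03 − 63.92 = -12.89 → -13 kt.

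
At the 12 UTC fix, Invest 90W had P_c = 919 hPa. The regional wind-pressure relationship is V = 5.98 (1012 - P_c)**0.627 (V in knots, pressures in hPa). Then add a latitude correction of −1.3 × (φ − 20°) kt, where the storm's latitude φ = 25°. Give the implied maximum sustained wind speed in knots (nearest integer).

ΔP = 1012 − 919 = 93 hPa.
93^0.627 ≈ 17.149.
V ≈ 5.98 × 17.149 ≈ 102.6 kt.
Latitude correction: −1.3 × (25 − 20) = -6.5 kt.
Corrected V ≈ 96.1 kt → 96 kt.

96 kt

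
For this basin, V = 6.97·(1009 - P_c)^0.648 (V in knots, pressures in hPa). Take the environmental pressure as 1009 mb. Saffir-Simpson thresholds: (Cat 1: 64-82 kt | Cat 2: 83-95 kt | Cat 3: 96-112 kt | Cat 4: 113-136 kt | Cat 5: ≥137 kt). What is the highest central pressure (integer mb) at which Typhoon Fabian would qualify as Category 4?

Category 4 begins at V = 113 kt.
Required ΔP = (113/6.97)^(1/0.648) = 16.212^1.543 ≈ 73.63 mb.
P_c ≤ 1009 − 73.63 = 935.37, so the highest integer P_c is 935 mb.

935 mb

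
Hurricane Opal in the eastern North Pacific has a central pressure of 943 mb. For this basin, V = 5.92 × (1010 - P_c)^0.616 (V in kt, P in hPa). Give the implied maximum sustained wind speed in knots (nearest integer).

ΔP = 1010 − 943 = 67 mb.
67^0.616 ≈ 13.331.
V ≈ 5.92 × 13.331 ≈ 78.9 kt.

79 kt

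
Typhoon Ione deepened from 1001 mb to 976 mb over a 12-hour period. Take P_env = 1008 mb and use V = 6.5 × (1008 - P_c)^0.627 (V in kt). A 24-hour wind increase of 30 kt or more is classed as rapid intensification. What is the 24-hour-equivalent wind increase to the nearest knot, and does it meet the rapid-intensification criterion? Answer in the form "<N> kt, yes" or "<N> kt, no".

V₁: ΔP = 7, V ≈ 6.5 × 7^0.627 ≈ 22.02 kt.
V₂: ΔP = 32, V ≈ 6.5 × 32^0.627 ≈ 57.10 kt.
ΔV over 12 h = 35.08 kt → 24 h equivalent = 35.08 × 24/12 ≈ 70.16 kt.
70 kt ≥ 30 kt ⇒ rapid intensification.

70 kt, yes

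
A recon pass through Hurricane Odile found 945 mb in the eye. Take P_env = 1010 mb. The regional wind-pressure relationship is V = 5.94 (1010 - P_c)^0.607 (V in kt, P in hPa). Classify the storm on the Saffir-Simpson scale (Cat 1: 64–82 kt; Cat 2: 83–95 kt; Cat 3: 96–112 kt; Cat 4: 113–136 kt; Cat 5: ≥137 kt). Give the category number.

ΔP = 1010 − 945 = 65 mb.
V ≈ 5.94 × 65^0.607 = 5.94 × 12.60 ≈ 75 kt.
75 kt falls in the Category 1 band.

1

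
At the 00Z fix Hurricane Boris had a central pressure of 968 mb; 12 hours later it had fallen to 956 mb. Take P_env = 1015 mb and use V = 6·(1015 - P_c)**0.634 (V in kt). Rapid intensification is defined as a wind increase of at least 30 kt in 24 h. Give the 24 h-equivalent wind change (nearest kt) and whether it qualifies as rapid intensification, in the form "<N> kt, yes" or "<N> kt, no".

21 kt, no

V₁: ΔP = 47, V ≈ 6 × 47^0.634 ≈ 68.91 kt.
V₂: ΔP = 59, V ≈ 6 × 59^0.634 ≈ 79.59 kt.
ΔV over 12 h = 10.68 kt → 24 h equivalent = 10.68 × 24/12 ≈ 21.36 kt.
21 kt < 30 kt ⇒ not rapid intensification.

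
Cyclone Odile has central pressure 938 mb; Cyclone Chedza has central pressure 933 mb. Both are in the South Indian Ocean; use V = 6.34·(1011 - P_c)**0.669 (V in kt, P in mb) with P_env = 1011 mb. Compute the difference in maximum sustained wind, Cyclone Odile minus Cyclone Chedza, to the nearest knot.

Cyclone Odile: ΔP = 73; V ≈ 6.34 × 73^0.669 ≈ 111.85 kt.
Cyclone Chedza: ΔP = 78; V ≈ 6.34 × 78^0.669 ≈ 116.92 kt.
Difference ≈ 111.85 − 116.92 = -5.07 → -5 kt.

-5 kt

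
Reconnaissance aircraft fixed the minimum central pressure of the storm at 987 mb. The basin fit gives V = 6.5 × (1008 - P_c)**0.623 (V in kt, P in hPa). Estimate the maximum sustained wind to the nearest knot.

43 kt

ΔP = 1008 − 987 = 21 mb.
21^0.623 ≈ 6.664.
V ≈ 6.5 × 6.664 ≈ 43.3 kt.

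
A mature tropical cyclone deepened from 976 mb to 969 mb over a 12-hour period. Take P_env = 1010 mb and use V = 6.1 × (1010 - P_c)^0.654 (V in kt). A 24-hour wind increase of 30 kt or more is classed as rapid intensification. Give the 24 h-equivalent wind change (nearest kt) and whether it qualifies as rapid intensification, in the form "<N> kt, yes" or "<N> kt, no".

16 kt, no

V₁: ΔP = 34, V ≈ 6.1 × 34^0.654 ≈ 61.22 kt.
V₂: ΔP = 41, V ≈ 6.1 × 41^0.654 ≈ 69.20 kt.
ΔV over 12 h = 7.98 kt → 24 h equivalent = 7.98 × 24/12 ≈ 15.96 kt.
16 kt < 30 kt ⇒ not rapid intensification.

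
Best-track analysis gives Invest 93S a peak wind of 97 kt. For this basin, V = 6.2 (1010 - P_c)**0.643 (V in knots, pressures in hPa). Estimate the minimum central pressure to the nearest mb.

938 mb

ΔP = (V / 6.2)^(1/0.643) = (97/6.2)^1.555.
97/6.2 = 15.645; 15.645^1.555 ≈ 72.03 mb.
P_c = 1010 − 72.03 = 937.97 ≈ 938 mb.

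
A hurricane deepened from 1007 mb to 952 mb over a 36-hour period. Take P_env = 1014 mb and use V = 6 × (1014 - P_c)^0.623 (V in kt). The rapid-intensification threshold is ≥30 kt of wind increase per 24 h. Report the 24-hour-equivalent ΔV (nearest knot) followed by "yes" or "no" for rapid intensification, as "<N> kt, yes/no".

39 kt, yes

V₁: ΔP = 7, V ≈ 6 × 7^0.623 ≈ 20.17 kt.
V₂: ΔP = 62, V ≈ 6 × 62^0.623 ≈ 78.49 kt.
ΔV over 36 h = 58.32 kt → 24 h equivalent = 58.32 × 24/36 ≈ 38.88 kt.
39 kt ≥ 30 kt ⇒ rapid intensification.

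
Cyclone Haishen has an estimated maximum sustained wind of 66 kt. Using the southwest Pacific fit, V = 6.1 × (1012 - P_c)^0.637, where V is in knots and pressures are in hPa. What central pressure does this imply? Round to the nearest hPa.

ΔP = (V / 6.1)^(1/0.637) = (66/6.1)^1.570.
66/6.1 = 10.820; 10.820^1.570 ≈ 42.03 hPa.
P_c = 1012 − 42.03 = 969.97 ≈ 970 hPa.

970 hPa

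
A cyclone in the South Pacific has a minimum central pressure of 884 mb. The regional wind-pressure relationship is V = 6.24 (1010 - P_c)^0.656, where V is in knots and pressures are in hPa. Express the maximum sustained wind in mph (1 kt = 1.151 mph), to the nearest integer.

ΔP = 1010 − 884 = 126 mb.
V ≈ 6.24 × 126^0.656 = 6.24 × 23.869 ≈ 148.946 kt.
148.946 × 1.151 ≈ 171.44 mph → 171 mph.

171 mph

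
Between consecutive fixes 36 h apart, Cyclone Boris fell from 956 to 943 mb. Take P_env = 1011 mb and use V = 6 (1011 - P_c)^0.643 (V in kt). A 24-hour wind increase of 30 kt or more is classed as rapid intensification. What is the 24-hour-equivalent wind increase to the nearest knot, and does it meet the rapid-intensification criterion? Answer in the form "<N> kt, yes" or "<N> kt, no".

8 kt, no

V₁: ΔP = 55, V ≈ 6 × 55^0.643 ≈ 78.92 kt.
V₂: ΔP = 68, V ≈ 6 × 68^0.643 ≈ 90.46 kt.
ΔV over 36 h = 11.54 kt → 24 h equivalent = 11.54 × 24/36 ≈ 7.69 kt.
8 kt < 30 kt ⇒ not rapid intensification.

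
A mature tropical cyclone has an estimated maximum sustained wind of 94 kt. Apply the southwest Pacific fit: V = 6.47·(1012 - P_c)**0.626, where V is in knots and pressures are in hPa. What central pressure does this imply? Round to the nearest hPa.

940 hPa

ΔP = (V / 6.47)^(1/0.626) = (94/6.47)^1.597.
94/6.47 = 14.529; 14.529^1.597 ≈ 71.88 hPa.
P_c = 1012 − 71.88 = 940.12 ≈ 940 hPa.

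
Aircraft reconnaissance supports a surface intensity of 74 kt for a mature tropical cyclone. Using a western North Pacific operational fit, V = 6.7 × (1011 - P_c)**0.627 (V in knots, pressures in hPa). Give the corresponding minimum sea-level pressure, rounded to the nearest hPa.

ΔP = (V / 6.7)^(1/0.627) = (74/6.7)^1.595.
74/6.7 = 11.045; 11.045^1.595 ≈ 46.10 hPa.
P_c = 1011 − 46.10 = 964.90 ≈ 965 hPa.

965 hPa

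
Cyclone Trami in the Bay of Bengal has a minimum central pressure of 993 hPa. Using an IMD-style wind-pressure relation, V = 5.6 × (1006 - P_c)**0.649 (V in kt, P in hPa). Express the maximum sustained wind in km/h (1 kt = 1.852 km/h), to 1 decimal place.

54.8 km/h

ΔP = 1006 − 993 = 13 hPa.
V ≈ 5.6 × 13^0.649 = 5.6 × 5.284 ≈ 29.589 kt.
29.589 × 1.852 ≈ 54.80 km/h → 54.8 km/h.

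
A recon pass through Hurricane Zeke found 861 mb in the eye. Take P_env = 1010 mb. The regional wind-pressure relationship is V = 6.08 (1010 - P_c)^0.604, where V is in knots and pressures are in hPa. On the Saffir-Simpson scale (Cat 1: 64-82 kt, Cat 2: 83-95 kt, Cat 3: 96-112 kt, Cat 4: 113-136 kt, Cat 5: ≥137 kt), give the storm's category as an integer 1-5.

4

ΔP = 1010 − 861 = 149 mb.
V ≈ 6.08 × 149^0.604 = 6.08 × 20.54 ≈ 125 kt.
125 kt falls in the Category 4 band.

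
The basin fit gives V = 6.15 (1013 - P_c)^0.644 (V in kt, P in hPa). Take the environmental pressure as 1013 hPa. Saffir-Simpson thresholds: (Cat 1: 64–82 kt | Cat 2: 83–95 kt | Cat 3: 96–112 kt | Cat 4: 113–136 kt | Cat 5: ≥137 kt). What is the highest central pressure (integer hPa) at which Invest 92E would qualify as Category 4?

921 hPa

Category 4 begins at V = 113 kt.
Required ΔP = (113/6.15)^(1/0.644) = 18.374^1.553 ≈ 91.84 hPa.
P_c ≤ 1013 − 91.84 = 921.16, so the highest integer P_c is 921 hPa.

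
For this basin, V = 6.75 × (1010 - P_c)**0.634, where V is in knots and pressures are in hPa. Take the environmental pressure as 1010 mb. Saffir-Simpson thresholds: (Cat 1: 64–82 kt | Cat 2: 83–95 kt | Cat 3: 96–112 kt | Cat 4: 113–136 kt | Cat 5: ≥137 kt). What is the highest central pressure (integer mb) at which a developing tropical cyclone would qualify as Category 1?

975 mb

Category 1 begins at V = 64 kt.
Required ΔP = (64/6.75)^(1/0.634) = 9.481^1.577 ≈ 34.74 mb.
P_c ≤ 1010 − 34.74 = 975.26, so the highest integer P_c is 975 mb.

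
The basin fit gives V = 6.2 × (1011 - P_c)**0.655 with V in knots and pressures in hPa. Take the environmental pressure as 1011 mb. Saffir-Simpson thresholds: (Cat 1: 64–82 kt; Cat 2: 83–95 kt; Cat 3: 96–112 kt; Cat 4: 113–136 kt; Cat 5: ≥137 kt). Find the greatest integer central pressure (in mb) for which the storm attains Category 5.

Category 5 begins at V = 137 kt.
Required ΔP = (137/6.2)^(1/0.655) = 22.097^1.527 ≈ 112.83 mb.
P_c ≤ 1011 − 112.83 = 898.17, so the highest integer P_c is 898 mb.

898 mb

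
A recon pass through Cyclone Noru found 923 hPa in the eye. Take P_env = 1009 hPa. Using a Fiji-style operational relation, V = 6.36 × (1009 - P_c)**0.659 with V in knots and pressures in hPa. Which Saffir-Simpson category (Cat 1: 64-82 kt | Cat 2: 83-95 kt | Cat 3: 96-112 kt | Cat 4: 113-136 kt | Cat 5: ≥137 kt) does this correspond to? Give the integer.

4

ΔP = 1009 − 923 = 86 hPa.
V ≈ 6.36 × 86^0.659 = 6.36 × 18.83 ≈ 120 kt.
120 kt falls in the Category 4 band.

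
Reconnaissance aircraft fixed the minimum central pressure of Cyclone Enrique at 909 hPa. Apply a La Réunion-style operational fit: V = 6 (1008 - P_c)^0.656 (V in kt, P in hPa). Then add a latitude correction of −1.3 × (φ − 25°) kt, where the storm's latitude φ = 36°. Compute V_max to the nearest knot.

ΔP = 1008 − 909 = 99 hPa.
99^0.656 ≈ 20.377.
V ≈ 6 × 20.377 ≈ 122.3 kt.
Latitude correction: −1.3 × (36 − 25) = -14.3 kt.
Corrected V ≈ 108 kt → 108 kt.

108 kt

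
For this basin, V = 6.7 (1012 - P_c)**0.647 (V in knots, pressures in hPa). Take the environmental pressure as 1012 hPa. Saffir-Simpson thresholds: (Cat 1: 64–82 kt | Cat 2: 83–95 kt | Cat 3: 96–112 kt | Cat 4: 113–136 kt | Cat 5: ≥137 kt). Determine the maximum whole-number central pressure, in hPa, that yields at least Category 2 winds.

Category 2 begins at V = 83 kt.
Required ΔP = (83/6.7)^(1/0.647) = 12.388^1.546 ≈ 48.90 hPa.
P_c ≤ 1012 − 48.90 = 963.10, so the highest integer P_c is 963 hPa.

963 hPa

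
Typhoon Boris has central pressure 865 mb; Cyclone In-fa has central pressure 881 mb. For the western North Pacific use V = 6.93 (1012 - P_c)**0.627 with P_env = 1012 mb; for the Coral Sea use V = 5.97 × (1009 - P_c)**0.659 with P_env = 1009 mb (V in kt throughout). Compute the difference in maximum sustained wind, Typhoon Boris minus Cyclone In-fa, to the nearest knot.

Typhoon Boris: ΔP = 147; V ≈ 6.93 × 147^0.627 ≈ 158.36 kt.
Cyclone In-fa: ΔP = 128; V ≈ 5.97 × 128^0.659 ≈ 146.09 kt.
Difference ≈ 158.36 − 146.09 = 12.27 → 12 kt.

12 kt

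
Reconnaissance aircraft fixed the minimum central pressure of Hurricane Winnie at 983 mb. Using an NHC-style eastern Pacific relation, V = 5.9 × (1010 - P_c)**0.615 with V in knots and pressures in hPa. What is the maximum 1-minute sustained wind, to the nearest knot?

45 kt

ΔP = 1010 − 983 = 27 mb.
27^0.615 ≈ 7.591.
V ≈ 5.9 × 7.591 ≈ 44.8 kt.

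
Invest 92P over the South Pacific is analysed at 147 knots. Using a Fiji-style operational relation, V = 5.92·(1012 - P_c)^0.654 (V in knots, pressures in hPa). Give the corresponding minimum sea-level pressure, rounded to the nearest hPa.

876 hPa

ΔP = (V / 5.92)^(1/0.654) = (147/5.92)^1.529.
147/5.92 = 24.831; 24.831^1.529 ≈ 135.84 hPa.
P_c = 1012 − 135.84 = 876.16 ≈ 876 hPa.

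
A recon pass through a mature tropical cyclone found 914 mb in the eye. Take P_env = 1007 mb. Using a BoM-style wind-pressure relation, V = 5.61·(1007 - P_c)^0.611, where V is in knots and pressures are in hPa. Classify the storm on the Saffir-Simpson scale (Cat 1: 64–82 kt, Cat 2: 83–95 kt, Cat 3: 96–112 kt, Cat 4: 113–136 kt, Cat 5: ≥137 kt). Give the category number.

ΔP = 1007 − 914 = 93 mb.
V ≈ 5.61 × 93^0.611 = 5.61 × 15.95 ≈ 89 kt.
89 kt falls in the Category 2 band.

2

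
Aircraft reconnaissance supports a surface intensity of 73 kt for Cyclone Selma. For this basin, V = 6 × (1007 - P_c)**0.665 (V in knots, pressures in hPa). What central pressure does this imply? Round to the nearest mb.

ΔP = (V / 6)^(1/0.665) = (73/6)^1.504.
73/6 = 12.167; 12.167^1.504 ≈ 42.84 mb.
P_c = 1007 − 42.84 = 964.16 ≈ 964 mb.

964 mb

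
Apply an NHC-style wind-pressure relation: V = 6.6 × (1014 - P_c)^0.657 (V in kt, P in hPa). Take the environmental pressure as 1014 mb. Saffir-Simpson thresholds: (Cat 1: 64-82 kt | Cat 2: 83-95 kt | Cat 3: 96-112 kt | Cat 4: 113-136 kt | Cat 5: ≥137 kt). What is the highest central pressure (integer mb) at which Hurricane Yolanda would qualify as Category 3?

955 mb

Category 3 begins at V = 96 kt.
Required ΔP = (96/6.6)^(1/0.657) = 14.545^1.522 ≈ 58.85 mb.
P_c ≤ 1014 − 58.85 = 955.15, so the highest integer P_c is 955 mb.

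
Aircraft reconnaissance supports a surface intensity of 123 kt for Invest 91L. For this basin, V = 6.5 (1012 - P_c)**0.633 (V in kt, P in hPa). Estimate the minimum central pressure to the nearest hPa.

908 hPa

ΔP = (V / 6.5)^(1/0.633) = (123/6.5)^1.580.
123/6.5 = 18.923; 18.923^1.580 ≈ 104.08 hPa.
P_c = 1012 − 104.08 = 907.92 ≈ 908 hPa.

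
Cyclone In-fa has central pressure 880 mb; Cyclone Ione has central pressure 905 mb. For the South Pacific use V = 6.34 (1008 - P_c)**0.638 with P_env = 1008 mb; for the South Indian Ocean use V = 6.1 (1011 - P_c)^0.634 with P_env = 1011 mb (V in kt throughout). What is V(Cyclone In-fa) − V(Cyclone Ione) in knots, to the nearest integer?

Cyclone In-fa: ΔP = 128; V ≈ 6.34 × 128^0.638 ≈ 140.12 kt.
Cyclone Ione: ΔP = 106; V ≈ 6.1 × 106^0.634 ≈ 117.32 kt.
Difference ≈ 140.12 − 117.32 = 22.80 → 23 kt.

23 kt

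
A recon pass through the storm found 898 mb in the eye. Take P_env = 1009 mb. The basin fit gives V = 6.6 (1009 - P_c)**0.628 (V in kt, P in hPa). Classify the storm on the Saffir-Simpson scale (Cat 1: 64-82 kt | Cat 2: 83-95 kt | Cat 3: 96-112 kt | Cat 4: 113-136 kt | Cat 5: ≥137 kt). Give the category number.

4

ΔP = 1009 − 898 = 111 mb.
V ≈ 6.6 × 111^0.628 = 6.6 × 19.25 ≈ 127 kt.
127 kt falls in the Category 4 band.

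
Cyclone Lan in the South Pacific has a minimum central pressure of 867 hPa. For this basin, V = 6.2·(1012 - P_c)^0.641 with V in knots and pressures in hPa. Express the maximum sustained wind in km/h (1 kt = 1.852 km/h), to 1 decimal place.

278.9 km/h

ΔP = 1012 − 867 = 145 hPa.
V ≈ 6.2 × 145^0.641 = 6.2 × 24.291 ≈ 150.601 kt.
150.601 × 1.852 ≈ 278.91 km/h → 278.9 km/h.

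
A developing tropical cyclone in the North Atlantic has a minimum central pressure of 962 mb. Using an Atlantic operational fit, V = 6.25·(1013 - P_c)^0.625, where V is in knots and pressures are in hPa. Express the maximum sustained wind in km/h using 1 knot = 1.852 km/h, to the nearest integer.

135 km/h

ΔP = 1013 − 962 = 51 mb.
V ≈ 6.25 × 51^0.625 = 6.25 × 11.674 ≈ 72.964 kt.
72.964 × 1.852 ≈ 135.13 km/h → 135 km/h.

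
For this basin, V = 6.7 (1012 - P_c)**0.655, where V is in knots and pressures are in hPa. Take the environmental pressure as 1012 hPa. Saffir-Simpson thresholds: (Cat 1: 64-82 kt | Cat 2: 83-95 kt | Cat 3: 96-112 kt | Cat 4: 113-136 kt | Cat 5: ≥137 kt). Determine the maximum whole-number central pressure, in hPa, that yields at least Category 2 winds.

965 hPa

Category 2 begins at V = 83 kt.
Required ΔP = (83/6.7)^(1/0.655) = 12.388^1.527 ≈ 46.63 hPa.
P_c ≤ 1012 − 46.63 = 965.37, so the highest integer P_c is 965 hPa.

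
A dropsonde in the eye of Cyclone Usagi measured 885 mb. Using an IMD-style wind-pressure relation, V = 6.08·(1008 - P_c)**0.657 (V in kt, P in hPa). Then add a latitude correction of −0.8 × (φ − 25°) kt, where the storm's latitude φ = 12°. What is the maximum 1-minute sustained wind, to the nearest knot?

154 kt

ΔP = 1008 − 885 = 123 mb.
123^0.657 ≈ 23.608.
V ≈ 6.08 × 23.608 ≈ 143.5 kt.
Latitude correction: −0.8 × (12 − 25) = 10.4 kt.
Corrected V ≈ 153.9 kt → 154 kt.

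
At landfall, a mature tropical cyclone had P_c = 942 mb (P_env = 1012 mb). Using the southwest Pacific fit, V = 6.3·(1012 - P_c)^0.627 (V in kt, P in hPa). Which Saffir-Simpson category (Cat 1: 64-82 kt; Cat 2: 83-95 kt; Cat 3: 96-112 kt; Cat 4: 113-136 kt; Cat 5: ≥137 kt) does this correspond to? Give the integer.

ΔP = 1012 − 942 = 70 mb.
V ≈ 6.3 × 70^0.627 = 6.3 × 14.35 ≈ 90 kt.
90 kt falls in the Category 2 band.

2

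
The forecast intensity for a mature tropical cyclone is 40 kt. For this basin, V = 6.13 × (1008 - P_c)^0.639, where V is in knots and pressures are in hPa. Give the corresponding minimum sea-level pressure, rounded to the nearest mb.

ΔP = (V / 6.13)^(1/0.639) = (40/6.13)^1.565.
40/6.13 = 6.525; 6.525^1.565 ≈ 18.83 mb.
P_c = 1008 − 18.83 = 989.17 ≈ 989 mb.

989 mb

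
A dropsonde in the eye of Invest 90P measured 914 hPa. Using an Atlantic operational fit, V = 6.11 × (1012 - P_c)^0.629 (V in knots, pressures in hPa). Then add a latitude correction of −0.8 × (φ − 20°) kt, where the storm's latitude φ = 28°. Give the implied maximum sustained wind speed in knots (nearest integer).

103 kt

ΔP = 1012 − 914 = 98 hPa.
98^0.629 ≈ 17.885.
V ≈ 6.11 × 17.885 ≈ 109.3 kt.
Latitude correction: −0.8 × (28 − 20) = -6.4 kt.
Corrected V ≈ 102.9 kt → 103 kt.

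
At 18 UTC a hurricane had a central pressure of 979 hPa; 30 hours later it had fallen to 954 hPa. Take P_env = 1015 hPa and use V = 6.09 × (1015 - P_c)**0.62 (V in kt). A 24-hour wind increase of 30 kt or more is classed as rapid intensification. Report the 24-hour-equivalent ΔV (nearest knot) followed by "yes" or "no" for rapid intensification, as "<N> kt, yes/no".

17 kt, no

V₁: ΔP = 36, V ≈ 6.09 × 36^0.62 ≈ 56.17 kt.
V₂: ΔP = 61, V ≈ 6.09 × 61^0.62 ≈ 77.90 kt.
ΔV over 30 h = 21.73 kt → 24 h equivalent = 21.73 × 24/30 ≈ 17.38 kt.
17 kt < 30 kt ⇒ not rapid intensification.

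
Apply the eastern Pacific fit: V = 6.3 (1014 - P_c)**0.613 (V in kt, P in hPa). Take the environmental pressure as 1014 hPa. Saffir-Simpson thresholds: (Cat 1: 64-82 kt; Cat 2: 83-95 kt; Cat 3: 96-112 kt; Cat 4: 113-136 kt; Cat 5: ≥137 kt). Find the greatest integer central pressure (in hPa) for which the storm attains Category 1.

970 hPa

Category 1 begins at V = 64 kt.
Required ΔP = (64/6.3)^(1/0.613) = 10.159^1.631 ≈ 43.90 hPa.
P_c ≤ 1014 − 43.90 = 970.10, so the highest integer P_c is 970 hPa.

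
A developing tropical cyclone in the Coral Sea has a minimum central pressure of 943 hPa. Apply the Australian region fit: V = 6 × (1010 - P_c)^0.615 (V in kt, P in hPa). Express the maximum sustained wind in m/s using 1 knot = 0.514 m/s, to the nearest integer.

41 m/s

ΔP = 1010 − 943 = 67 hPa.
V ≈ 6 × 67^0.615 = 6 × 13.275 ≈ 79.650 kt.
79.650 × 0.514 ≈ 40.94 m/s → 41 m/s.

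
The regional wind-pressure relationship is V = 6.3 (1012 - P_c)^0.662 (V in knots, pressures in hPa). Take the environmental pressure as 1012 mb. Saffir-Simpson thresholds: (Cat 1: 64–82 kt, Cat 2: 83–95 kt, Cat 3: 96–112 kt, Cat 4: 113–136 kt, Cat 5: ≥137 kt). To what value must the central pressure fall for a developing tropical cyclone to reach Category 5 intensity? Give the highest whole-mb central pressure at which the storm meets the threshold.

907 mb

Category 5 begins at V = 137 kt.
Required ΔP = (137/6.3)^(1/0.662) = 21.746^1.511 ≈ 104.76 mb.
P_c ≤ 1012 − 104.76 = 907.24, so the highest integer P_c is 907 mb.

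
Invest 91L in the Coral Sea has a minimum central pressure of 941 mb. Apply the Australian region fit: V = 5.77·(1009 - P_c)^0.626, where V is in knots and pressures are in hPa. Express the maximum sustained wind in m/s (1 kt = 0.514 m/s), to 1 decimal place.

41.6 m/s

ΔP = 1009 − 941 = 68 mb.
V ≈ 5.77 × 68^0.626 = 5.77 × 14.033 ≈ 80.970 kt.
80.970 × 0.514 ≈ 41.62 m/s → 41.6 m/s.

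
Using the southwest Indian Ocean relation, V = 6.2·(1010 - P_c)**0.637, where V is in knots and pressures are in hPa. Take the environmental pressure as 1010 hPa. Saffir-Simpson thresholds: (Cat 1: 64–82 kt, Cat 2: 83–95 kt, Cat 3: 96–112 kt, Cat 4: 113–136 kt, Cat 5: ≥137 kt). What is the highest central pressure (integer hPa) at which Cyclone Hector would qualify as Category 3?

Category 3 begins at V = 96 kt.
Required ΔP = (96/6.2)^(1/0.637) = 15.484^1.570 ≈ 73.78 hPa.
P_c ≤ 1010 − 73.78 = 936.22, so the highest integer P_c is 936 hPa.

936 hPa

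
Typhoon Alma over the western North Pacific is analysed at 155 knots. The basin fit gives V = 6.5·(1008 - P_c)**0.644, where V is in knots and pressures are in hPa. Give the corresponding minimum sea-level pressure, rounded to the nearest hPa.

870 hPa

ΔP = (V / 6.5)^(1/0.644) = (155/6.5)^1.553.
155/6.5 = 23.846; 23.846^1.553 ≈ 137.67 hPa.
P_c = 1008 − 137.67 = 870.33 ≈ 870 hPa.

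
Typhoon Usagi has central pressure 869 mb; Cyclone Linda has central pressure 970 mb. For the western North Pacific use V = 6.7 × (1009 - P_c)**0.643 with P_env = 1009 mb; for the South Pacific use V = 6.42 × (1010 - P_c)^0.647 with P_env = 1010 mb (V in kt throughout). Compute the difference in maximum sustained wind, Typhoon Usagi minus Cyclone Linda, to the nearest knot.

Typhoon Usagi: ΔP = 140; V ≈ 6.7 × 140^0.643 ≈ 160.71 kt.
Cyclone Linda: ΔP = 40; V ≈ 6.42 × 40^0.647 ≈ 69.83 kt.
Difference ≈ 160.71 − 69.83 = 90.88 → 91 kt.

91 kt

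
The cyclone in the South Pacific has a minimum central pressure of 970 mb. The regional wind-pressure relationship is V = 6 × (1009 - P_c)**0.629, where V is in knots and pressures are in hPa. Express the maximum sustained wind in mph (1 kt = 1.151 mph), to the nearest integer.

ΔP = 1009 − 970 = 39 mb.
V ≈ 6 × 39^0.629 = 6 × 10.018 ≈ 60.108 kt.
60.108 × 1.151 ≈ 69.18 mph → 69 mph.

69 mph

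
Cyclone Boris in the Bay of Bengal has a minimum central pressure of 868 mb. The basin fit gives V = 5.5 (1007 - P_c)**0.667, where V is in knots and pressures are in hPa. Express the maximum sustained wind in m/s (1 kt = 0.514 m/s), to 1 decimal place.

76.0 m/s

ΔP = 1007 − 868 = 139 mb.
V ≈ 5.5 × 139^0.667 = 5.5 × 26.878 ≈ 147.827 kt.
147.827 × 0.514 ≈ 75.98 m/s → 76.0 m/s.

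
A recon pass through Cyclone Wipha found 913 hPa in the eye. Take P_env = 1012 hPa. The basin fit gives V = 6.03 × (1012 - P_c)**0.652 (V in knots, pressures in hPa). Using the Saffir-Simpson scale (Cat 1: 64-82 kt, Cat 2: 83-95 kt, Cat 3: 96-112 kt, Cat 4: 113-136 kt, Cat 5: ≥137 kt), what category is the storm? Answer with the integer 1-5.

4

ΔP = 1012 − 913 = 99 hPa.
V ≈ 6.03 × 99^0.652 = 6.03 × 20.01 ≈ 121 kt.
121 kt falls in the Category 4 band.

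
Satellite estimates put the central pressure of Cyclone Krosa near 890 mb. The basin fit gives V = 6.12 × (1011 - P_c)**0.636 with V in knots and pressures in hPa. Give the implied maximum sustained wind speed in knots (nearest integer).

ΔP = 1011 − 890 = 121 mb.
121^0.636 ≈ 21.118.
V ≈ 6.12 × 21.118 ≈ 129.2 kt.

129 kt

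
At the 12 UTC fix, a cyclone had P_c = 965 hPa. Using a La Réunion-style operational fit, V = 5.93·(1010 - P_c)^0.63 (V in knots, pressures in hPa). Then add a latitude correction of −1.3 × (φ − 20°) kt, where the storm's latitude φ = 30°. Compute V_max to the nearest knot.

52 kt

ΔP = 1010 − 965 = 45 hPa.
45^0.63 ≈ 11.003.
V ≈ 5.93 × 11.003 ≈ 65.2 kt.
Latitude correction: −1.3 × (30 − 20) = -13 kt.
Corrected V ≈ 52.2 kt → 52 kt.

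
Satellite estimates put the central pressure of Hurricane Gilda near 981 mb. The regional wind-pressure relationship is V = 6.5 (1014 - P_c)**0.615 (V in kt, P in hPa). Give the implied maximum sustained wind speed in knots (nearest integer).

ΔP = 1014 − 981 = 33 mb.
33^0.615 ≈ 8.588.
V ≈ 6.5 × 8.588 ≈ 55.8 kt.

56 kt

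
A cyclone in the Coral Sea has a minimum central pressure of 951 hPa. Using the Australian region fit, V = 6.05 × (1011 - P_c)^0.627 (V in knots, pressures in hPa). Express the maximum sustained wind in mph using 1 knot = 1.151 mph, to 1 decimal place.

90.7 mph

ΔP = 1011 − 951 = 60 hPa.
V ≈ 6.05 × 60^0.627 = 6.05 × 13.029 ≈ 78.824 kt.
78.824 × 1.151 ≈ 90.73 mph → 90.7 mph.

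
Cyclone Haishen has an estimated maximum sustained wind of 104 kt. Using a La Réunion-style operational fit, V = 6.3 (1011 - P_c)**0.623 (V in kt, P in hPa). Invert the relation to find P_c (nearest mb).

ΔP = (V / 6.3)^(1/0.623) = (104/6.3)^1.605.
104/6.3 = 16.508; 16.508^1.605 ≈ 90.07 mb.
P_c = 1011 − 90.07 = 920.93 ≈ 921 mb.

921 mb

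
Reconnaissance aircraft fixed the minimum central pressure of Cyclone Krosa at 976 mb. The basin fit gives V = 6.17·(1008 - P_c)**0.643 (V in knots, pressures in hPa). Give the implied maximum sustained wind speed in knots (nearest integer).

ΔP = 1008 − 976 = 32 mb.
32^0.643 ≈ 9.286.
V ≈ 6.17 × 9.286 ≈ 57.3 kt.

57 kt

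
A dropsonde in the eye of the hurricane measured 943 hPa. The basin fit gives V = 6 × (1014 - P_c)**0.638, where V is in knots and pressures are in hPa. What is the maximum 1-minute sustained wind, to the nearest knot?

91 kt

ΔP = 1014 − 943 = 71 hPa.
71^0.638 ≈ 15.174.
V ≈ 6 × 15.174 ≈ 91.0 kt.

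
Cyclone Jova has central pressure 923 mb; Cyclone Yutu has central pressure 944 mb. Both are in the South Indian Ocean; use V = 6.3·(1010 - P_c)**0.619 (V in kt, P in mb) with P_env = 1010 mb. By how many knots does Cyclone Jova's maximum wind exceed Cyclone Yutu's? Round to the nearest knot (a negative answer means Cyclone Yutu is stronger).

16 kt

Cyclone Jova: ΔP = 87; V ≈ 6.3 × 87^0.619 ≈ 99.98 kt.
Cyclone Yutu: ΔP = 66; V ≈ 6.3 × 66^0.619 ≈ 84.26 kt.
Difference ≈ 99.98 − 84.26 = 15.72 → 16 kt.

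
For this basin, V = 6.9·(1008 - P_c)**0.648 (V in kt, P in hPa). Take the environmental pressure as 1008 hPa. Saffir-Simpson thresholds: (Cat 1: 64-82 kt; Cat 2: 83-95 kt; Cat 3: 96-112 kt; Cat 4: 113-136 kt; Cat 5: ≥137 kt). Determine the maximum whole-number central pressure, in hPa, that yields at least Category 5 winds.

Category 5 begins at V = 137 kt.
Required ΔP = (137/6.9)^(1/0.648) = 19.855^1.543 ≈ 100.67 hPa.
P_c ≤ 1008 − 100.67 = 907.33, so the highest integer P_c is 907 hPa.

907 hPa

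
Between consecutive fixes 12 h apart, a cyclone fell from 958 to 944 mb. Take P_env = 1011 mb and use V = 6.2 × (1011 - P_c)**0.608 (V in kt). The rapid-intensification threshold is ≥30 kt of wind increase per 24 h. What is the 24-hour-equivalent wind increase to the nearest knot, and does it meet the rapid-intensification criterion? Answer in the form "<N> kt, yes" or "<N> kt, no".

V₁: ΔP = 53, V ≈ 6.2 × 53^0.608 ≈ 69.30 kt.
V₂: ΔP = 67, V ≈ 6.2 × 67^0.608 ≈ 79.92 kt.
ΔV over 12 h = 10.62 kt → 24 h equivalent = 10.62 × 24/12 ≈ 21.24 kt.
21 kt < 30 kt ⇒ not rapid intensification.

21 kt, no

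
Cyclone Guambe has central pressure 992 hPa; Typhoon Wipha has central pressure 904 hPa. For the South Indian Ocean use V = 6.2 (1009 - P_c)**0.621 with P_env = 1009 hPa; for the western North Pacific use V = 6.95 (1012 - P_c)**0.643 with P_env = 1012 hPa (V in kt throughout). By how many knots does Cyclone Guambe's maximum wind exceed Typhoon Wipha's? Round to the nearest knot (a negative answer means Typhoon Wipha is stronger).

-105 kt

Cyclone Guambe: ΔP = 17; V ≈ 6.2 × 17^0.621 ≈ 36.02 kt.
Typhoon Wipha: ΔP = 108; V ≈ 6.95 × 108^0.643 ≈ 141.08 kt.
Difference ≈ 36.02 − 141.08 = -105.06 → -105 kt.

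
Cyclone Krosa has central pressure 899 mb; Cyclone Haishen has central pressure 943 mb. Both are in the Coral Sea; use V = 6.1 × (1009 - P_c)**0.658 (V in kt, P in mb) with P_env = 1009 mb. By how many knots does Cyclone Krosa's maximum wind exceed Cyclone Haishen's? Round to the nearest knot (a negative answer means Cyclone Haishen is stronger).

Cyclone Krosa: ΔP = 110; V ≈ 6.1 × 110^0.658 ≈ 134.45 kt.
Cyclone Haishen: ΔP = 66; V ≈ 6.1 × 66^0.658 ≈ 96.07 kt.
Difference ≈ 134.45 − 96.07 = 38.38 → 38 kt.

38 kt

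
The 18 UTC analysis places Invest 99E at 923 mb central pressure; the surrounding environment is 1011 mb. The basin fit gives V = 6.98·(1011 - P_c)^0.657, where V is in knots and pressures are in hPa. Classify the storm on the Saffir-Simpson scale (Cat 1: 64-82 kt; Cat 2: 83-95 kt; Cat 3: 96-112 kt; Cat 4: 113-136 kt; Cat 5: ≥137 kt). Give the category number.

ΔP = 1011 − 923 = 88 mb.
V ≈ 6.98 × 88^0.657 = 6.98 × 18.95 ≈ 132 kt.
132 kt falls in the Category 4 band.

4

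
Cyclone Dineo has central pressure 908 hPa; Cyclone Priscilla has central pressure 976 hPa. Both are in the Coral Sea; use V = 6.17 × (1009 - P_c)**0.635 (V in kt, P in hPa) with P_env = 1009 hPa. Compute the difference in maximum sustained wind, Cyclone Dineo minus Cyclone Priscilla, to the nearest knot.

59 kt

Cyclone Dineo: ΔP = 101; V ≈ 6.17 × 101^0.635 ≈ 115.62 kt.
Cyclone Priscilla: ΔP = 33; V ≈ 6.17 × 33^0.635 ≈ 56.83 kt.
Difference ≈ 115.62 − 56.83 = 58.79 → 59 kt.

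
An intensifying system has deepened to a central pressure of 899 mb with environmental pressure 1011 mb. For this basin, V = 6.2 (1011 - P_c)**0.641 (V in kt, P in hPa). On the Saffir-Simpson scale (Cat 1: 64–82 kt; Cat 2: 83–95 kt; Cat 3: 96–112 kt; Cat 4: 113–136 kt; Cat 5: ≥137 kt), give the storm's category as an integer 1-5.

ΔP = 1011 − 899 = 112 mb.
V ≈ 6.2 × 112^0.641 = 6.2 × 20.58 ≈ 128 kt.
128 kt falls in the Category 4 band.

4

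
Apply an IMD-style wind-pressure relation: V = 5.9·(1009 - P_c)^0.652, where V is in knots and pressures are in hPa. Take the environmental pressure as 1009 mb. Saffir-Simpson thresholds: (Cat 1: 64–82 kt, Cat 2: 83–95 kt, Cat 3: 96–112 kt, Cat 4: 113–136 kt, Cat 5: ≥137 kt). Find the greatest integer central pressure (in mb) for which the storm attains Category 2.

Category 2 begins at V = 83 kt.
Required ΔP = (83/5.9)^(1/0.652) = 14.068^1.534 ≈ 57.69 mb.
P_c ≤ 1009 − 57.69 = 951.31, so the highest integer P_c is 951 mb.

951 mb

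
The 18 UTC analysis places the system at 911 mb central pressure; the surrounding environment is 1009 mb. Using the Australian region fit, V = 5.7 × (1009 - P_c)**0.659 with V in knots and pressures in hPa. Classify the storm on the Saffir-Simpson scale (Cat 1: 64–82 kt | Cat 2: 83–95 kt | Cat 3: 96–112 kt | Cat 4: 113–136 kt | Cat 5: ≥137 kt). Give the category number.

4

ΔP = 1009 − 911 = 98 mb.
V ≈ 5.7 × 98^0.659 = 5.7 × 20.52 ≈ 117 kt.
117 kt falls in the Category 4 band.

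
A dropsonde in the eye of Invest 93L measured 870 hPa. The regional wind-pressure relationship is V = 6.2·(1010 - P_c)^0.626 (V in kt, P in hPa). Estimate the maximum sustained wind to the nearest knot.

137 kt

ΔP = 1010 − 870 = 140 hPa.
140^0.626 ≈ 22.053.
V ≈ 6.2 × 22.053 ≈ 136.7 kt.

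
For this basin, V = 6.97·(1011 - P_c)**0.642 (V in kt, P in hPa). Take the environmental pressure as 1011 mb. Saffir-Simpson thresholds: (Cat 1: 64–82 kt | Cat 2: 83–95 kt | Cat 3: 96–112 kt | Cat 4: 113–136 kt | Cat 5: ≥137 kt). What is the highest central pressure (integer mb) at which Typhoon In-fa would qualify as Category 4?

Category 4 begins at V = 113 kt.
Required ΔP = (113/6.97)^(1/0.642) = 16.212^1.558 ≈ 76.65 mb.
P_c ≤ 1011 − 76.65 = 934.35, so the highest integer P_c is 934 mb.

934 mb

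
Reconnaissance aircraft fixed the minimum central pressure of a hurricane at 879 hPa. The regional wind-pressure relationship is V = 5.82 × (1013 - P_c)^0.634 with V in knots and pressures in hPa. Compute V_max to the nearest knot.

ΔP = 1013 − 879 = 134 hPa.
134^0.634 ≈ 22.314.
V ≈ 5.82 × 22.314 ≈ 129.9 kt.

130 kt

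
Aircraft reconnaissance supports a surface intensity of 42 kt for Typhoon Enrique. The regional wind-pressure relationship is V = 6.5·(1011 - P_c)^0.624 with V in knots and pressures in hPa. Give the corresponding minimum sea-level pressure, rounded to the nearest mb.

ΔP = (V / 6.5)^(1/0.624) = (42/6.5)^1.603.
42/6.5 = 6.462; 6.462^1.603 ≈ 19.89 mb.
P_c = 1011 − 19.89 = 991.11 ≈ 991 mb.

991 mb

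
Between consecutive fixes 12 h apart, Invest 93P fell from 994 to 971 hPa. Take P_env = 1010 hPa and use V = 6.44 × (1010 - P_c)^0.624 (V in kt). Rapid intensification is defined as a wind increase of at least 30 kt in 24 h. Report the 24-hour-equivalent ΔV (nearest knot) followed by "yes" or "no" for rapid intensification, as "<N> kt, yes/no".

V₁: ΔP = 16, V ≈ 6.44 × 16^0.624 ≈ 36.33 kt.
V₂: ΔP = 39, V ≈ 6.44 × 39^0.624 ≈ 63.34 kt.
ΔV over 12 h = 27.01 kt → 24 h equivalent = 27.01 × 24/12 ≈ 54.02 kt.
54 kt ≥ 30 kt ⇒ rapid intensification.

54 kt, yes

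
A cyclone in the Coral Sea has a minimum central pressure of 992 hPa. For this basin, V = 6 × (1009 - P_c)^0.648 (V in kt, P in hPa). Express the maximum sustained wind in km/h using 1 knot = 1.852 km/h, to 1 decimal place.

69.7 km/h

ΔP = 1009 − 992 = 17 hPa.
V ≈ 6 × 17^0.648 = 6 × 6.271 ≈ 37.625 kt.
37.625 × 1.852 ≈ 69.68 km/h → 69.7 km/h.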